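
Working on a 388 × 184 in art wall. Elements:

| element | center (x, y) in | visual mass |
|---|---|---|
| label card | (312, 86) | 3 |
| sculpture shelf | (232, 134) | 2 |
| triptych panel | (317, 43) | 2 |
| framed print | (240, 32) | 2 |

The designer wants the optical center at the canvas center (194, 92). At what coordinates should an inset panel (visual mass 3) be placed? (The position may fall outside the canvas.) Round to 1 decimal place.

(-62.0, 142.7)

After adding the inset panel, total weight = 3 + 2 + 2 + 2 + 3 = 12.
x: need Σw·x = 12·194 = 2328. Existing = 3·312 + 2·232 + 2·317 + 2·240 = 2514. Remainder -186 / 3 ≈ -62.00.
y: need Σw·y = 12·92 = 1104. Existing = 3·86 + 2·134 + 2·43 + 2·32 = 676. Remainder 428 / 3 ≈ 142.67.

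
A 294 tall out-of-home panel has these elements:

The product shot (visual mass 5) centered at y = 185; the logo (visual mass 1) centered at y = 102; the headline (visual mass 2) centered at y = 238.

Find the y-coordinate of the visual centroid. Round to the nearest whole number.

Weights sum to 5 + 1 + 2 = 8.
y: (5·185 + 1·102 + 2·238) / 8 = 1503 / 8 ≈ 187.88

y ≈ 188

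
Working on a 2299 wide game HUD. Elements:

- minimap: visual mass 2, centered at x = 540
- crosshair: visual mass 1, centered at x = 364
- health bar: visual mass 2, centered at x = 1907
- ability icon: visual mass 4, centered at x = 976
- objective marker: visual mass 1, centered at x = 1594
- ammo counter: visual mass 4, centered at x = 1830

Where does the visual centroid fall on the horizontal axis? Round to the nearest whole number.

Weights sum to 2 + 1 + 2 + 4 + 1 + 4 = 14.
Σw·x = 2·540 + 1·364 + 2·1907 + 4·976 + 1·1594 + 4·1830 = 18076, so x̄ = 18076/14 ≈ 1291.14.

x ≈ 1291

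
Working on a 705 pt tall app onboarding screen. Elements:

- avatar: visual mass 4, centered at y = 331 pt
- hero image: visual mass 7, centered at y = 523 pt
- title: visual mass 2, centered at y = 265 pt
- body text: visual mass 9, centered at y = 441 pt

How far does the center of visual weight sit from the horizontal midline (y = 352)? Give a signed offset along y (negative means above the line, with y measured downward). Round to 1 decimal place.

≈ 79.1 pt

Total weight = 4 + 7 + 2 + 9 = 22.
y: (4·331 + 7·523 + 2·265 + 9·441) / 22 = 9484 / 22 ≈ 431.09
Difference: 431.09 − 352 ≈ 79.09.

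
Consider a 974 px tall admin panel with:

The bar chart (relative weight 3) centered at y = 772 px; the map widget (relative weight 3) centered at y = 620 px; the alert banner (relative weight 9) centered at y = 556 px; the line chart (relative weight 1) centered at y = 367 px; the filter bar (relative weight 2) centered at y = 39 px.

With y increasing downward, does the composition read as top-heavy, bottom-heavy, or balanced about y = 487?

bottom-heavy

Total weight = 3 + 3 + 9 + 1 + 2 = 18.
y-moment: 3·772 + 3·620 + 9·556 + 1·367 + 2·39 = 9625; centroid 9625/18 ≈ 534.72.
534.7 vs midline 487 → bottom-heavy.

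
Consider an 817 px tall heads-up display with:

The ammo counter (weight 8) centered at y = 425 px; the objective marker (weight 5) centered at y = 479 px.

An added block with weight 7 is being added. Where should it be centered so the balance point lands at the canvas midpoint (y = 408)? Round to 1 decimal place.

y ≈ 337.9

New total weight: (8 + 5) + 7 = 20.
y: target moment 20×408 = 8160; current 8·425 + 5·479 = 5795; the added block supplies 2365, so y = 2365/7 ≈ 337.86.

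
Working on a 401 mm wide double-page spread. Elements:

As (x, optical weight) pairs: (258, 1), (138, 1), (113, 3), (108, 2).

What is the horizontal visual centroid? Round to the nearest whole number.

x ≈ 136

Σw = 1 + 1 + 3 + 2 = 7.
x-moment: 1·258 + 1·138 + 3·113 + 2·108 = 951; centroid 951/7 ≈ 135.86.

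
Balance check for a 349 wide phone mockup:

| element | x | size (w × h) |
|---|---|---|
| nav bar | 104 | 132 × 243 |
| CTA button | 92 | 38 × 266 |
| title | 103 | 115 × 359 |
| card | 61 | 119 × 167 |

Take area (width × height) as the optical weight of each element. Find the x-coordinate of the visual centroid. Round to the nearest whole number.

x ≈ 94

Areas: nav bar 132·243 = 32076, CTA button 38·266 = 10108, title 115·359 = 41285, card 119·167 = 19873. Total weight = 103342.
x: (32076·104 + 10108·92 + 41285·103 + 19873·61) / 103342 = 9730448 / 103342 ≈ 94.16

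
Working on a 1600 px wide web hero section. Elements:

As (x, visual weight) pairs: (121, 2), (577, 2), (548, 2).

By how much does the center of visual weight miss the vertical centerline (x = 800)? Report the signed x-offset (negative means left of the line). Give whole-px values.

≈ -385 px

Σw = 2 + 2 + 2 = 6.
Σw·x = 2·121 + 2·577 + 2·548 = 2492, so x̄ = 2492/6 ≈ 415.33.
Against x = 800, that's 415.33 − 800 = -384.67.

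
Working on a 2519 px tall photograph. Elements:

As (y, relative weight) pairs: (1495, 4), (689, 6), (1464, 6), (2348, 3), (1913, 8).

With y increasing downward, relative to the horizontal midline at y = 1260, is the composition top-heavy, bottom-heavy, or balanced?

bottom-heavy

Σw = 4 + 6 + 6 + 3 + 8 = 27.
Σw·y = 4·1495 + 6·689 + 6·1464 + 3·2348 + 8·1913 = 41246, so ȳ = 41246/27 ≈ 1527.63.
1527.6 vs midline 1260 → bottom-heavy.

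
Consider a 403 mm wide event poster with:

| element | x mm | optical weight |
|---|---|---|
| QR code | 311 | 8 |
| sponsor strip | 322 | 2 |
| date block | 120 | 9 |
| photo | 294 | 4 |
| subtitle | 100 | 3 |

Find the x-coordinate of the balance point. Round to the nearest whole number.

Weights sum to 8 + 2 + 9 + 4 + 3 = 26.
x: (8·311 + 2·322 + 9·120 + 4·294 + 3·100) / 26 = 5688 / 26 ≈ 218.77

x ≈ 219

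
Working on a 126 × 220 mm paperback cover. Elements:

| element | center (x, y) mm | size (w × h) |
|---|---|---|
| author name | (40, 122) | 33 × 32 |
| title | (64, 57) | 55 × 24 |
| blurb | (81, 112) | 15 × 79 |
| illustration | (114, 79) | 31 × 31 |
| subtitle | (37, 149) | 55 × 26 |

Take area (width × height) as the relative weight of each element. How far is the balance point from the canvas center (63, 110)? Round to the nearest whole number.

≈ 5 mm

Areas: author name 33·32 = 1056, title 55·24 = 1320, blurb 15·79 = 1185, illustration 31·31 = 961, subtitle 55·26 = 1430. Total weight = 5952.
Σw·x = 1056·40 + 1320·64 + 1185·81 + 961·114 + 1430·37 = 385169, so x̄ = 385169/5952 ≈ 64.71.
Σw·y = 1056·122 + 1320·57 + 1185·112 + 961·79 + 1430·149 = 625781, so ȳ = 625781/5952 ≈ 105.14.
From (63, 110): dx = 1.71, dy = -4.86, so the distance is √(dx²+dy²) ≈ 5.15.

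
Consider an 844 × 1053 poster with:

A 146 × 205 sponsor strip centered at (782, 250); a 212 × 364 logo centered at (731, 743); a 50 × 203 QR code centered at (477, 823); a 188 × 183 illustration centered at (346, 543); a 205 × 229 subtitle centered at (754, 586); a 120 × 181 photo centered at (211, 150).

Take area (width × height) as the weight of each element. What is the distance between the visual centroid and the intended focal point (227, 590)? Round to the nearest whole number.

≈ 394

Taking area as weight: sponsor strip 146·205 = 29930, logo 212·364 = 77168, QR code 50·203 = 10150, illustration 188·183 = 34404, subtitle 205·229 = 46945, photo 120·181 = 21720. Sum 220317.
Σw·x = 136539852; x̄ = 136539852/220317 ≈ 619.74.
Σw·y = 122620916; ȳ = 122620916/220317 ≈ 556.57.
From (227, 590): dx = 392.74, dy = -33.43, so the distance is √(dx²+dy²) ≈ 394.16.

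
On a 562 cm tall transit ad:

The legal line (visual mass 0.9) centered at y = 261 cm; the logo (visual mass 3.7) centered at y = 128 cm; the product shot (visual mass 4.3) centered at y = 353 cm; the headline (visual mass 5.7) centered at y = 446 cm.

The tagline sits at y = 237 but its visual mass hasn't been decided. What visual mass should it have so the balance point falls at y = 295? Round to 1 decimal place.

w ≈ 8.0

Existing Σw = 14.6 (0.9 + 3.7 + 4.3 + 5.7); existing moment 0.9·261 + 3.7·128 + 4.3·353 + 5.7·446 = 4768.6.
Set Σw·y/Σw = 295: (4768.6 + 237w) = 295·(14.6 + w).
So w = (295·14.6 − 4768.6)/(237 − 295) = -461.6/-58 ≈ 7.96.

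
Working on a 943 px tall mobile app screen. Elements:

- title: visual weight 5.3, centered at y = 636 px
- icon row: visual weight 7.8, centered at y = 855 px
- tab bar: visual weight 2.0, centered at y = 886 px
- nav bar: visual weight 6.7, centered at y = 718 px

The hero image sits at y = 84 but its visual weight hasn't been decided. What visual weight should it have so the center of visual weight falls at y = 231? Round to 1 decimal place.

Known weights sum to 5.3 + 7.8 + 2.0 + 6.7 = 21.8; their moment is 5.3·636 + 7.8·855 + 2.0·886 + 6.7·718 = 16622.4.
Balance at y = 231 requires (16622.4 + w·84) / (21.8 + w) = 231.
Solving: w = (231·21.8 − 16622.4) / (84 − 231) = -11586.6 / -147 ≈ 78.82.

w ≈ 78.8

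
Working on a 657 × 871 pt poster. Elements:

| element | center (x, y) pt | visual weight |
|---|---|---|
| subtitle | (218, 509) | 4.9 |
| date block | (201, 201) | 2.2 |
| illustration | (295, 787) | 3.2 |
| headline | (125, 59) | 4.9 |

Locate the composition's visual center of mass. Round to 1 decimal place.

Σw = 4.9 + 2.2 + 3.2 + 4.9 = 15.2.
x: (4.9·218 + 2.2·201 + 3.2·295 + 4.9·125) / 15.2 = 3066.9 / 15.2 ≈ 201.77
y: (4.9·509 + 2.2·201 + 3.2·787 + 4.9·59) / 15.2 = 5743.8 / 15.2 ≈ 377.88

(201.8, 377.9)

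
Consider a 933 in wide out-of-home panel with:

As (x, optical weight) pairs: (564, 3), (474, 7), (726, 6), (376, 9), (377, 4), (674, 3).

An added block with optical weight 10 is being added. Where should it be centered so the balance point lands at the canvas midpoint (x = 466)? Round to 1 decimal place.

New total weight: (3 + 7 + 6 + 9 + 4 + 3) + 10 = 42.
x: target moment 42×466 = 19572; current 3·564 + 7·474 + 6·726 + 9·376 + 4·377 + 3·674 = 16280; the added block supplies 3292, so x = 3292/10 ≈ 329.20.

x ≈ 329.2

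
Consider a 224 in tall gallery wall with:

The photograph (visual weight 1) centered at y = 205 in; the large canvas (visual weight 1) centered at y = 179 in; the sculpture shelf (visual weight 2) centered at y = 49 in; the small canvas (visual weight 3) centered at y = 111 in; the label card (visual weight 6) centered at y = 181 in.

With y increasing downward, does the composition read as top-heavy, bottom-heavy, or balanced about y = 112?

bottom-heavy

Total weight = 1 + 1 + 2 + 3 + 6 = 13.
Σw·y = 1·205 + 1·179 + 2·49 + 3·111 + 6·181 = 1901, so ȳ = 1901/13 ≈ 146.23.
Since 146.2 is below (larger y than) 112, the composition reads bottom-heavy.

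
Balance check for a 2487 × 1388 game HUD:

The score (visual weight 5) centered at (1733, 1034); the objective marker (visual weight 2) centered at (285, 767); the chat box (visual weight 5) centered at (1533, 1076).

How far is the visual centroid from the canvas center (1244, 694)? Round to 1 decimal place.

Weights sum to 5 + 2 + 5 = 12.
x-moment: 5·1733 + 2·285 + 5·1533 = 16900; centroid 16900/12 ≈ 1408.33.
y-moment: 5·1034 + 2·767 + 5·1076 = 12084; centroid 12084/12 ≈ 1007.00.
Relative to (1244, 694): Δ = (164.33, 313.00); |Δ| = √(164.33² + 313.00²) ≈ 353.52.

≈ 353.5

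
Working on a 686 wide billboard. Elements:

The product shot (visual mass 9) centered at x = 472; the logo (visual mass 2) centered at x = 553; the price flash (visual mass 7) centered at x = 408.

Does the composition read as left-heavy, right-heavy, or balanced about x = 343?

Σw = 9 + 2 + 7 = 18.
x: (9·472 + 2·553 + 7·408) / 18 = 8210 / 18 ≈ 456.11
456.1 lies right of the midline 343, so the layout is right-heavy.

right-heavy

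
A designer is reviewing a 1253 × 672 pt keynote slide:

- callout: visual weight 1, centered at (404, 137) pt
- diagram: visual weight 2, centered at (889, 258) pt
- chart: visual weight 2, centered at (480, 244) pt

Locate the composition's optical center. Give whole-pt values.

Σw = 1 + 2 + 2 = 5.
x: (1·404 + 2·889 + 2·480) / 5 = 3142 / 5 ≈ 628.40
y: (1·137 + 2·258 + 2·244) / 5 = 1141 / 5 ≈ 228.20

(628, 228)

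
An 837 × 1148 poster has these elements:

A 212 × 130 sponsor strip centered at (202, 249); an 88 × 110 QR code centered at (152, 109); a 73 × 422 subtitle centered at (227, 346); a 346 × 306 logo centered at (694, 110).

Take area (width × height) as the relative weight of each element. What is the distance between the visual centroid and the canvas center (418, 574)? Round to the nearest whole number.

Taking area as weight: sponsor strip 212·130 = 27560, QR code 88·110 = 9680, subtitle 73·422 = 30806, logo 346·306 = 105876. Sum 173922.
Σw·x = 27560·202 + 9680·152 + 30806·227 + 105876·694 = 87509386, so x̄ = 87509386/173922 ≈ 503.15.
Σw·y = 27560·249 + 9680·109 + 30806·346 + 105876·110 = 30222796, so ȳ = 30222796/173922 ≈ 173.77.
Offset from (418, 574): Δx ≈ 85.15, Δy ≈ -400.23; distance = √(Δx² + Δy²) ≈ 409.19.

≈ 409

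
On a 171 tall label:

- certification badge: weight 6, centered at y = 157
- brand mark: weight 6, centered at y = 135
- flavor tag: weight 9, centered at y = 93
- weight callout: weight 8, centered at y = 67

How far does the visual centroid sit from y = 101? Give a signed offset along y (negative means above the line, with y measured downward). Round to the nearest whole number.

≈ 7

Σw = 6 + 6 + 9 + 8 = 29.
y: (6·157 + 6·135 + 9·93 + 8·67) / 29 = 3125 / 29 ≈ 107.76
Offset from y = 101: 107.76 − 101 ≈ 6.76.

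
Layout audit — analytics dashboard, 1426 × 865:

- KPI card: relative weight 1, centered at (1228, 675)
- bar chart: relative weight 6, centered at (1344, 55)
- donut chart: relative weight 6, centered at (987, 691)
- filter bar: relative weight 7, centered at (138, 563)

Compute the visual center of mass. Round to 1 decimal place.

(809.0, 454.6)

Weights sum to 1 + 6 + 6 + 7 = 20.
x-moment: 1·1228 + 6·1344 + 6·987 + 7·138 = 16180; centroid 16180/20 ≈ 809.00.
y-moment: 1·675 + 6·55 + 6·691 + 7·563 = 9092; centroid 9092/20 ≈ 454.60.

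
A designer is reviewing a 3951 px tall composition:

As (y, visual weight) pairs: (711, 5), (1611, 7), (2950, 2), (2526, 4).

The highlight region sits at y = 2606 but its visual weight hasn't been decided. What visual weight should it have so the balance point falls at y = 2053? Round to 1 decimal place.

w ≈ 11.1

Known weights sum to 5 + 7 + 2 + 4 = 18; their moment is 5·711 + 7·1611 + 2·2950 + 4·2526 = 30836.
Set Σw·y/Σw = 2053: (30836 + 2606w) = 2053·(18 + w).
Rearranging, w·(2606 − 2053) = 2053·18 − 30836 = 6118, so w ≈ 6118/553 = 11.06.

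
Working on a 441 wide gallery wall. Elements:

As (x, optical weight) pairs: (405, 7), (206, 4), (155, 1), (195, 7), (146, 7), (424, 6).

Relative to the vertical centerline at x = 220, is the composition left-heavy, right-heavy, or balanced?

right-heavy

Weights sum to 7 + 4 + 1 + 7 + 7 + 6 = 32.
x: moment 8745 / weight 32 ≈ 273.28
273.3 vs midline 220 → right-heavy.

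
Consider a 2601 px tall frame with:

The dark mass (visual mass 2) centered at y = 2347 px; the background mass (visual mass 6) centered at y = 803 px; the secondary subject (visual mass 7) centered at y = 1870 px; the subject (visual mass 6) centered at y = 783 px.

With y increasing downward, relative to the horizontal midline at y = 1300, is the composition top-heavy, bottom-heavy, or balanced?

balanced

Σw = 2 + 6 + 7 + 6 = 21.
Σw·y = 2·2347 + 6·803 + 7·1870 + 6·783 = 27300, so ȳ = 27300/21 ≈ 1300.00.
1300.00 = 1300 exactly: balanced.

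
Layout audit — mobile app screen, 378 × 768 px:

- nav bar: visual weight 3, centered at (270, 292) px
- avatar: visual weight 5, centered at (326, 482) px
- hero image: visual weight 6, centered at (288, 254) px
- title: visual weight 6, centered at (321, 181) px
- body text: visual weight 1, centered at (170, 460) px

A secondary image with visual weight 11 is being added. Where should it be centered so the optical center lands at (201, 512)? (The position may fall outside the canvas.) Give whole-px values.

With the secondary image, Σw becomes 3 + 5 + 6 + 6 + 1 + 11 = 32.
x: need Σw·x = 32·201 = 6432. Existing = 3·270 + 5·326 + 6·288 + 6·321 + 1·170 = 6264. Remainder 168 / 11 ≈ 15.27.
y: need Σw·y = 32·512 = 16384. Existing = 3·292 + 5·482 + 6·254 + 6·181 + 1·460 = 6356. Remainder 10028 / 11 ≈ 911.64.

(15, 912)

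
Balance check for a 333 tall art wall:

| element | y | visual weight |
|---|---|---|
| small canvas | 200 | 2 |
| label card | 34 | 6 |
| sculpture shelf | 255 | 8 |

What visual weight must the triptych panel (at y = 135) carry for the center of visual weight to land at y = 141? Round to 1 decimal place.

w ≈ 64.7

Known weights sum to 2 + 6 + 8 = 16; their moment is 2·200 + 6·34 + 8·255 = 2644.
Balance at y = 141 requires (2644 + w·135) / (16 + w) = 141.
So w = (141·16 − 2644)/(135 − 141) = -388/-6 ≈ 64.67.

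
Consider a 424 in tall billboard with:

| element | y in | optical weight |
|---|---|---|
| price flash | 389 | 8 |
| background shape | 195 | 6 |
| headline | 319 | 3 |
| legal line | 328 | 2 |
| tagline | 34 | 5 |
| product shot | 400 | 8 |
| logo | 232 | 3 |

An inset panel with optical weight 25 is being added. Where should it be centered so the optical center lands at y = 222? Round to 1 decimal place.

y ≈ 134.4

New total weight: (8 + 6 + 3 + 2 + 5 + 8 + 3) + 25 = 60.
y: target moment 60×222 = 13320; current 8·389 + 6·195 + 3·319 + 2·328 + 5·34 + 8·400 + 3·232 = 9961; the inset panel supplies 3359, so y = 3359/25 ≈ 134.36.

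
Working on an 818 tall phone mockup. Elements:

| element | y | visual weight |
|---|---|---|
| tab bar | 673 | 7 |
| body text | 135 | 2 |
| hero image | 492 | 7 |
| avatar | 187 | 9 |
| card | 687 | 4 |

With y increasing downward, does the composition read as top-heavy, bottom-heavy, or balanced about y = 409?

Weights sum to 7 + 2 + 7 + 9 + 4 = 29.
y: (7·673 + 2·135 + 7·492 + 9·187 + 4·687) / 29 = 12856 / 29 ≈ 443.31
Since 443.3 is below (larger y than) 409, the composition reads bottom-heavy.

bottom-heavy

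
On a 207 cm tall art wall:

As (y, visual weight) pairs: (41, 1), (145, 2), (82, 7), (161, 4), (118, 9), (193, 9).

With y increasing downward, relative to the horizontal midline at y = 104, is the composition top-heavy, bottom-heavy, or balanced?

bottom-heavy

Weights sum to 1 + 2 + 7 + 4 + 9 + 9 = 32.
Σw·y = 4348; ȳ = 4348/32 ≈ 135.88.
135.9 lies below (larger y than) the midline 104, so the layout is bottom-heavy.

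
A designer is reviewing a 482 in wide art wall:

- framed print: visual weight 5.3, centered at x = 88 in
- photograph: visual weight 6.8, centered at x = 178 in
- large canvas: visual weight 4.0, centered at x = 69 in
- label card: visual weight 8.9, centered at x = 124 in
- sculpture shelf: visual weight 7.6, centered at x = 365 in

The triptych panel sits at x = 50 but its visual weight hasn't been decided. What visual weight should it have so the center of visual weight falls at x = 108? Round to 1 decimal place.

Existing Σw = 32.6 (5.3 + 6.8 + 4.0 + 8.9 + 7.6); existing moment 5.3·88 + 6.8·178 + 4.0·69 + 8.9·124 + 7.6·365 = 5830.4.
For the centroid to hit 108: (5830.4 + w·50) / (32.6 + w) = 108.
Solving: w = (108·32.6 − 5830.4) / (50 − 108) = -2309.6 / -58 ≈ 39.82.

w ≈ 39.8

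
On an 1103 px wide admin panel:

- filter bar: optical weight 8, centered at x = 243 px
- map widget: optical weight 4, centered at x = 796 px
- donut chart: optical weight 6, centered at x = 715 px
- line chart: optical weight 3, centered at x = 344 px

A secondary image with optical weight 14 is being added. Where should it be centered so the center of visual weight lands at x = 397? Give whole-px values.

x ≈ 246

After adding the secondary image, total weight = 8 + 4 + 6 + 3 + 14 = 35.
x: target moment 35×397 = 13895; current 8·243 + 4·796 + 6·715 + 3·344 = 10450; the secondary image supplies 3445, so x = 3445/14 ≈ 246.07.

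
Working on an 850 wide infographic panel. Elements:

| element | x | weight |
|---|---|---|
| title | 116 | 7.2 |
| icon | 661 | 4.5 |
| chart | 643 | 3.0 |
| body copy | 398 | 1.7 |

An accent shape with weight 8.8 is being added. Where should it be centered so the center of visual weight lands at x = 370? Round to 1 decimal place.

x ≈ 330.5

New total weight: (7.2 + 4.5 + 3.0 + 1.7) + 8.8 = 25.2.
Along x: (6415.3 + 8.8·x) / 25.2 = 370 (existing moment 7.2·116 + 4.5·661 + 3.0·643 + 1.7·398 = 6415.3) ⇒ x = (9324.0 − 6415.3) / 8.8 ≈ 330.53.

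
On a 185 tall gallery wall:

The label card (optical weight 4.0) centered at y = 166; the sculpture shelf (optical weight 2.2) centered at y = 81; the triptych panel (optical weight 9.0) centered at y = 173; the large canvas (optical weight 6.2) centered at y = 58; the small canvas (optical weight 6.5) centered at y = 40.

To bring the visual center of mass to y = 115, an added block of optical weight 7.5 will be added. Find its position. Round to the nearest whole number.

y ≈ 140

After adding the added block, total weight = 4.0 + 2.2 + 9.0 + 6.2 + 6.5 + 7.5 = 35.4.
y: target moment 35.4×115 = 4071.0; current 4.0·166 + 2.2·81 + 9.0·173 + 6.2·58 + 6.5·40 = 3018.8; the added block supplies 1052.2, so y = 1052.2/7.5 ≈ 140.29.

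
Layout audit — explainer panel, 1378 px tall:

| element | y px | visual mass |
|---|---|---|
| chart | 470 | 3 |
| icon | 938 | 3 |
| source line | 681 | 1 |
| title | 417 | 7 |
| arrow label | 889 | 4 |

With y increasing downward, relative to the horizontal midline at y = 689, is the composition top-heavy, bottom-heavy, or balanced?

top-heavy

Total weight = 3 + 3 + 1 + 7 + 4 = 18.
y: (3·470 + 3·938 + 1·681 + 7·417 + 4·889) / 18 = 11380 / 18 ≈ 632.22
632.2 lies above (smaller y than) the midline 689, so the layout is top-heavy.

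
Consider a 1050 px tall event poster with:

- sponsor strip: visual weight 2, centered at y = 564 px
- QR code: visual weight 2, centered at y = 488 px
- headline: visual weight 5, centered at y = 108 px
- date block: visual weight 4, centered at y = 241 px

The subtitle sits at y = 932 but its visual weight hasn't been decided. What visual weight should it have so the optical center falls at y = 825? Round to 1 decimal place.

w ≈ 66.5

Fixed elements: Σw = 2 + 2 + 5 + 4 = 13, Σw·y = 2·564 + 2·488 + 5·108 + 4·241 = 3608.
Balance at y = 825 requires (3608 + w·932) / (13 + w) = 825.
Rearranging, w·(932 − 825) = 825·13 − 3608 = 7117, so w ≈ 7117/107 = 66.51.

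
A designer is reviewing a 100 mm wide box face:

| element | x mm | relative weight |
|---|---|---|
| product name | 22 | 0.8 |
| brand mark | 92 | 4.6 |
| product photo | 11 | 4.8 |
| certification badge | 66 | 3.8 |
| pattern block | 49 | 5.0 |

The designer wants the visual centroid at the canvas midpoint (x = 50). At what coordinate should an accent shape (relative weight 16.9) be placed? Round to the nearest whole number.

New total weight: (0.8 + 4.6 + 4.8 + 3.8 + 5.0) + 16.9 = 35.9.
x: target moment 35.9×50 = 1795.0; current 0.8·22 + 4.6·92 + 4.8·11 + 3.8·66 + 5.0·49 = 989.4; the accent shape supplies 805.6, so x = 805.6/16.9 ≈ 47.67.

x ≈ 48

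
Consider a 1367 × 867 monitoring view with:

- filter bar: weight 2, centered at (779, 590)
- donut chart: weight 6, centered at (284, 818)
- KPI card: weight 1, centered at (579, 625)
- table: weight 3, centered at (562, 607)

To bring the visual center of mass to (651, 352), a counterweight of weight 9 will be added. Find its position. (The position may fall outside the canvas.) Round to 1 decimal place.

(904.9, -126.9)

With the counterweight, Σw becomes 2 + 6 + 1 + 3 + 9 = 21.
x: target moment 21×651 = 13671; current 2·779 + 6·284 + 1·579 + 3·562 = 5527; the counterweight supplies 8144, so x = 8144/9 ≈ 904.89.
y: target moment 21×352 = 7392; current 2·590 + 6·818 + 1·625 + 3·607 = 8534; the counterweight supplies -1142, so y = -1142/9 ≈ -126.89.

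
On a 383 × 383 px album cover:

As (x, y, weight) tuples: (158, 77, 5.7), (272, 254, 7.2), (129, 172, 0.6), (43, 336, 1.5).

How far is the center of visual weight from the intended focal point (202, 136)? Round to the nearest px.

≈ 56 px

Σw = 5.7 + 7.2 + 0.6 + 1.5 = 15.0.
Σw·x = 5.7·158 + 7.2·272 + 0.6·129 + 1.5·43 = 3000.9, so x̄ = 3000.9/15.0 ≈ 200.06.
Σw·y = 5.7·77 + 7.2·254 + 0.6·172 + 1.5·336 = 2874.9, so ȳ = 2874.9/15.0 ≈ 191.66.
Offset from (202, 136): Δx ≈ -1.94, Δy ≈ 55.66; distance = √(Δx² + Δy²) ≈ 55.69.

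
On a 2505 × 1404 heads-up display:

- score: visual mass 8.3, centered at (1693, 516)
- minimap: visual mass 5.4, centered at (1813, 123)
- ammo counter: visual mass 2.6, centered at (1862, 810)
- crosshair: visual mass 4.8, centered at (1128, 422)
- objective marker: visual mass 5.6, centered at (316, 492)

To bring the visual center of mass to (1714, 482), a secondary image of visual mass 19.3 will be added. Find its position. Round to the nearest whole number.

After adding the secondary image, total weight = 8.3 + 5.4 + 2.6 + 4.8 + 5.6 + 19.3 = 46.0.
x: target moment 46.0×1714 = 78844.0; current 8.3·1693 + 5.4·1813 + 2.6·1862 + 4.8·1128 + 5.6·316 = 35867.3; the secondary image supplies 42976.7, so x = 42976.7/19.3 ≈ 2226.77.
y: target moment 46.0×482 = 22172.0; current 8.3·516 + 5.4·123 + 2.6·810 + 4.8·422 + 5.6·492 = 11833.8; the secondary image supplies 10338.2, so y = 10338.2/19.3 ≈ 535.66.

(2227, 536)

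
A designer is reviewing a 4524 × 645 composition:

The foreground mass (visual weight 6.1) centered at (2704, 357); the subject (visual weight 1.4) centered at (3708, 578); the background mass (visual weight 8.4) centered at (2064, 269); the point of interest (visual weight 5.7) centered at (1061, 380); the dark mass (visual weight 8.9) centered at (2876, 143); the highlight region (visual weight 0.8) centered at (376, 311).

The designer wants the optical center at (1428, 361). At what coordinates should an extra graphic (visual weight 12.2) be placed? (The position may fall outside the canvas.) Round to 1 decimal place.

New total weight: (6.1 + 1.4 + 8.4 + 5.7 + 8.9 + 0.8) + 12.2 = 43.5.
x: need Σw·x = 43.5·1428 = 62118.0. Existing = 6.1·2704 + 1.4·3708 + 8.4·2064 + 5.7·1061 + 8.9·2876 + 0.8·376 = 70968.1. Remainder -8850.1 / 12.2 ≈ -725.42.
y: need Σw·y = 43.5·361 = 15703.5. Existing = 6.1·357 + 1.4·578 + 8.4·269 + 5.7·380 + 8.9·143 + 0.8·311 = 8934.0. Remainder 6769.5 / 12.2 ≈ 554.88.

(-725.4, 554.9)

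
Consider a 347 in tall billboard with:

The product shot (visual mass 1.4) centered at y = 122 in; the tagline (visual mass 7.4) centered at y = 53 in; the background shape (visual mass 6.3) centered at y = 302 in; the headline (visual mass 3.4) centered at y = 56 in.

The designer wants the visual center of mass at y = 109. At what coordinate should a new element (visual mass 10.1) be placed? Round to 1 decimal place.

y ≈ 45.7

With the new element, Σw becomes 1.4 + 7.4 + 6.3 + 3.4 + 10.1 = 28.6.
y: need Σw·y = 28.6·109 = 3117.4. Existing = 1.4·122 + 7.4·53 + 6.3·302 + 3.4·56 = 2656.0. Remainder 461.4 / 10.1 ≈ 45.68.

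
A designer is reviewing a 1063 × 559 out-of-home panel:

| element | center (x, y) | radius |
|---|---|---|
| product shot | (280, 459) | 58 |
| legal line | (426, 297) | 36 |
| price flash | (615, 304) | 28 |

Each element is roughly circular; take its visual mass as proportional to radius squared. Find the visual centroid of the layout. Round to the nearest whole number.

(363, 398)

r² weights: product shot 58² = 3364, legal line 36² = 1296, price flash 28² = 784. Total = 5444.
Σw·x = 3364·280 + 1296·426 + 784·615 = 1976176, so x̄ = 1976176/5444 ≈ 363.00.
Σw·y = 3364·459 + 1296·297 + 784·304 = 2167324, so ȳ = 2167324/5444 ≈ 398.11.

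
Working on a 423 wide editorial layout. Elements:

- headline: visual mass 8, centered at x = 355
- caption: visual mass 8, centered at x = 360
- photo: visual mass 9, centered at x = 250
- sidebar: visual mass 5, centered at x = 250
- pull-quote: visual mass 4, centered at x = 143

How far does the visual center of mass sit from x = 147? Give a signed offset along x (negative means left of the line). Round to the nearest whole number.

Total weight = 8 + 8 + 9 + 5 + 4 = 34.
Σw·x = 8·355 + 8·360 + 9·250 + 5·250 + 4·143 = 9792, so x̄ = 9792/34 ≈ 288.00.
Against x = 147, that's 288.00 − 147 = 141.00.

≈ 141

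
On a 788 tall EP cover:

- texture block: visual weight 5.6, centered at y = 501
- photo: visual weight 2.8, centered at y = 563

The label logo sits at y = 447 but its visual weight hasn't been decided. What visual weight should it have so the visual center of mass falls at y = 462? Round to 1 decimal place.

Known weights sum to 5.6 + 2.8 = 8.4; their moment is 5.6·501 + 2.8·563 = 4382.0.
For the centroid to hit 462: (4382.0 + w·447) / (8.4 + w) = 462.
Solving: w = (462·8.4 − 4382.0) / (447 − 462) = -501.2 / -15 ≈ 33.41.

w ≈ 33.4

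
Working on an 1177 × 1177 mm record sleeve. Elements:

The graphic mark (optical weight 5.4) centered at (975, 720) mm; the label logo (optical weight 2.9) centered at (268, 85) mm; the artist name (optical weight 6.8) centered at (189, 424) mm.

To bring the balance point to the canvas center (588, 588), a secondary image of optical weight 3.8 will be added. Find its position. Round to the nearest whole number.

(996, 1078)

New total weight: (5.4 + 2.9 + 6.8) + 3.8 = 18.9.
x: need Σw·x = 18.9·588 = 11113.2. Existing = 5.4·975 + 2.9·268 + 6.8·189 = 7327.4. Remainder 3785.8 / 3.8 ≈ 996.26.
y: need Σw·y = 18.9·588 = 11113.2. Existing = 5.4·720 + 2.9·85 + 6.8·424 = 7017.7. Remainder 4095.5 / 3.8 ≈ 1077.76.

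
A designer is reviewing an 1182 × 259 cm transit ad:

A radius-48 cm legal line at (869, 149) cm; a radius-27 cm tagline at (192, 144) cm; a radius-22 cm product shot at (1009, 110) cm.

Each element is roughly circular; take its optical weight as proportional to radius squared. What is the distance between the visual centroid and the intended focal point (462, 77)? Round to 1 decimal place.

Weights ∝ r²: legal line 48² = 2304, tagline 27² = 729, product shot 22² = 484; Σw = 3517.
x-moment: 2304·869 + 729·192 + 484·1009 = 2630500; centroid 2630500/3517 ≈ 747.94.
y-moment: 2304·149 + 729·144 + 484·110 = 501512; centroid 501512/3517 ≈ 142.60.
Offset from (462, 77): Δx ≈ 285.94, Δy ≈ 65.60; distance = √(Δx² + Δy²) ≈ 293.37.

≈ 293.4 cm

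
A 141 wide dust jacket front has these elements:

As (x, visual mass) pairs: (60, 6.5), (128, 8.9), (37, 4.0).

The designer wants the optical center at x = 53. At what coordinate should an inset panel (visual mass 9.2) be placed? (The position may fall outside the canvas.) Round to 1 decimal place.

x ≈ -17.5

After adding the inset panel, total weight = 6.5 + 8.9 + 4.0 + 9.2 = 28.6.
x: need Σw·x = 28.6·53 = 1515.8. Existing = 6.5·60 + 8.9·128 + 4.0·37 = 1677.2. Remainder -161.4 / 9.2 ≈ -17.54.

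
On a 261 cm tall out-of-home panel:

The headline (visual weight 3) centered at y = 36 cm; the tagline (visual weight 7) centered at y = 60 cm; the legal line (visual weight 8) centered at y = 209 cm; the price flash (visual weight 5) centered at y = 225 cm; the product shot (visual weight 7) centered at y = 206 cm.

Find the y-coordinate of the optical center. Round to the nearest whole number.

y ≈ 159

Total weight = 3 + 7 + 8 + 5 + 7 = 30.
y: (3·36 + 7·60 + 8·209 + 5·225 + 7·206) / 30 = 4767 / 30 ≈ 158.90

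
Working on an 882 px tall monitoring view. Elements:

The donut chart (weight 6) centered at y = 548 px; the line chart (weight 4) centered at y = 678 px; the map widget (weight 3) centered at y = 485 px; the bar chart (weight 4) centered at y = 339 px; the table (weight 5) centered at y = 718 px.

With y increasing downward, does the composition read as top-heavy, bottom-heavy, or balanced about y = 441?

bottom-heavy

Weights sum to 6 + 4 + 3 + 4 + 5 = 22.
y: (6·548 + 4·678 + 3·485 + 4·339 + 5·718) / 22 = 12401 / 22 ≈ 563.68
Since 563.7 is below (larger y than) 441, the composition reads bottom-heavy.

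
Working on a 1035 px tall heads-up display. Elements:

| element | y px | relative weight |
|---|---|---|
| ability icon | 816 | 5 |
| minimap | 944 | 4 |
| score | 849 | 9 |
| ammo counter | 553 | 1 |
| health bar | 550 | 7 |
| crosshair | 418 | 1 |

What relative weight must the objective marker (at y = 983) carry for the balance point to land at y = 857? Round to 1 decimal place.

Known weights sum to 5 + 4 + 9 + 1 + 7 + 1 = 27; their moment is 5·816 + 4·944 + 9·849 + 1·553 + 7·550 + 1·418 = 20318.
Set Σw·y/Σw = 857: (20318 + 983w) = 857·(27 + w).
Rearranging, w·(983 − 857) = 857·27 − 20318 = 2821, so w ≈ 2821/126 = 22.39.

w ≈ 22.4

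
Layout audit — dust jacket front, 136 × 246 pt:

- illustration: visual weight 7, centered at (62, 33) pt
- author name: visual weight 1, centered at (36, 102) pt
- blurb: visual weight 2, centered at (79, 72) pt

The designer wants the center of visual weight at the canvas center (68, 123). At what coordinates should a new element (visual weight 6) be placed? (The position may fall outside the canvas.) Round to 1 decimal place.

New total weight: (7 + 1 + 2) + 6 = 16.
Along x: (628 + 6·x) / 16 = 68 (existing moment 7·62 + 1·36 + 2·79 = 628) ⇒ x = (1088 − 628) / 6 ≈ 76.67.
Along y: (477 + 6·y) / 16 = 123 (existing moment 7·33 + 1·102 + 2·72 = 477) ⇒ y = (1968 − 477) / 6 ≈ 248.50.

(76.7, 248.5)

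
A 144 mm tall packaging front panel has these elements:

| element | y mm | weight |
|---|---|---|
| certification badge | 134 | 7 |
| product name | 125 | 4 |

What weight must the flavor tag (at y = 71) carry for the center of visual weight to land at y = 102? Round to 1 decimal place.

Existing Σw = 11 (7 + 4); existing moment 7·134 + 4·125 = 1438.
Set Σw·y/Σw = 102: (1438 + 71w) = 102·(11 + w).
Rearranging, w·(71 − 102) = 102·11 − 1438 = -316, so w ≈ -316/-31 = 10.19.

w ≈ 10.2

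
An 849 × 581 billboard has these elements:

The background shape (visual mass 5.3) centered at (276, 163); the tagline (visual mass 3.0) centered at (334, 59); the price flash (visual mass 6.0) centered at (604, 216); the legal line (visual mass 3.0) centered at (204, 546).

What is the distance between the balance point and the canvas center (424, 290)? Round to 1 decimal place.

≈ 70.5

Total weight = 5.3 + 3.0 + 6.0 + 3.0 = 17.3.
x: (5.3·276 + 3.0·334 + 6.0·604 + 3.0·204) / 17.3 = 6700.8 / 17.3 ≈ 387.33
y: (5.3·163 + 3.0·59 + 6.0·216 + 3.0·546) / 17.3 = 3974.9 / 17.3 ≈ 229.76
Offset from (424, 290): Δx ≈ -36.67, Δy ≈ -60.24; distance = √(Δx² + Δy²) ≈ 70.52.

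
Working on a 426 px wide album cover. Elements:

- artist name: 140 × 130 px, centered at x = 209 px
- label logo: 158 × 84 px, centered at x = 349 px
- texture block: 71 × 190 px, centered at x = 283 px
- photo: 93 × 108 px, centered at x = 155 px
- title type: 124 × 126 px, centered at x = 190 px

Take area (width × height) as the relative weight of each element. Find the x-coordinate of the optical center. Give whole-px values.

x ≈ 238

Areas: artist name 140·130 = 18200, label logo 158·84 = 13272, texture block 71·190 = 13490, photo 93·108 = 10044, title type 124·126 = 15624. Total weight = 70630.
x-moment: 18200·209 + 13272·349 + 13490·283 + 10044·155 + 15624·190 = 16778778; centroid 16778778/70630 ≈ 237.56.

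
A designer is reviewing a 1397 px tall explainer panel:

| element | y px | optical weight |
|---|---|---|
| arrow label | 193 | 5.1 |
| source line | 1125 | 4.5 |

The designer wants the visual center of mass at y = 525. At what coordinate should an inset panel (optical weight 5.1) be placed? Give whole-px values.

After adding the inset panel, total weight = 5.1 + 4.5 + 5.1 = 14.7.
y: need Σw·y = 14.7·525 = 7717.5. Existing = 5.1·193 + 4.5·1125 = 6046.8. Remainder 1670.7 / 5.1 ≈ 327.59.

y ≈ 328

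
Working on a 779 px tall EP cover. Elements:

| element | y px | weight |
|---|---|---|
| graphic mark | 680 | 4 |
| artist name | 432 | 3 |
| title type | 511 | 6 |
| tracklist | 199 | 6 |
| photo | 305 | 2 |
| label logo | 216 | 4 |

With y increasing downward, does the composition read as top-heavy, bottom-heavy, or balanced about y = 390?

Σw = 4 + 3 + 6 + 6 + 2 + 4 = 25.
Σw·y = 4·680 + 3·432 + 6·511 + 6·199 + 2·305 + 4·216 = 9750, so ȳ = 9750/25 ≈ 390.00.
That equals the midline 390 — balanced.

balanced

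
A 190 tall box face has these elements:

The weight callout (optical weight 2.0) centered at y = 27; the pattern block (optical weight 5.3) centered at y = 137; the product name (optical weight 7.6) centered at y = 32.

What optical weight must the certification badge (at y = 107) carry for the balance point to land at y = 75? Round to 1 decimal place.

Fixed elements: Σw = 2.0 + 5.3 + 7.6 = 14.9, Σw·y = 2.0·27 + 5.3·137 + 7.6·32 = 1023.3.
Balance at y = 75 requires (1023.3 + w·107) / (14.9 + w) = 75.
Solving: w = (75·14.9 − 1023.3) / (107 − 75) = 94.2 / 32 ≈ 2.94.

w ≈ 2.9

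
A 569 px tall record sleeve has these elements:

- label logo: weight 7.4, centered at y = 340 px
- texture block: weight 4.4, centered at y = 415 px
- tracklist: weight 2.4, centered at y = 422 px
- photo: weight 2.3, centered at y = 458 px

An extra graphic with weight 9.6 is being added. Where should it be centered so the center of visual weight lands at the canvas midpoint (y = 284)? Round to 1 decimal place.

y ≈ 104.6

After adding the extra graphic, total weight = 7.4 + 4.4 + 2.4 + 2.3 + 9.6 = 26.1.
Along y: (6408.2 + 9.6·y) / 26.1 = 284 (existing moment 7.4·340 + 4.4·415 + 2.4·422 + 2.3·458 = 6408.2) ⇒ y = (7412.4 − 6408.2) / 9.6 ≈ 104.60.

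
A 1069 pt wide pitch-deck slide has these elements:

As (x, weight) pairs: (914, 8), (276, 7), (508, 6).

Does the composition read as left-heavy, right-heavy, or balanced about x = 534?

right-heavy

Weights sum to 8 + 7 + 6 = 21.
Σw·x = 8·914 + 7·276 + 6·508 = 12292, so x̄ = 12292/21 ≈ 585.33.
585.3 lies right of the midline 534, so the layout is right-heavy.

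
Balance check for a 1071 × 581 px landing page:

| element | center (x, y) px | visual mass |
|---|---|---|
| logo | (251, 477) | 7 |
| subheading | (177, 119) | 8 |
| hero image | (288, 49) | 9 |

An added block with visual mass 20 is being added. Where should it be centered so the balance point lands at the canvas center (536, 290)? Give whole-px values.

With the added block, Σw becomes 7 + 8 + 9 + 20 = 44.
x: target moment 44×536 = 23584; current 7·251 + 8·177 + 9·288 = 5765; the added block supplies 17819, so x = 17819/20 ≈ 890.95.
y: target moment 44×290 = 12760; current 7·477 + 8·119 + 9·49 = 4732; the added block supplies 8028, so y = 8028/20 ≈ 401.40.

(891, 401)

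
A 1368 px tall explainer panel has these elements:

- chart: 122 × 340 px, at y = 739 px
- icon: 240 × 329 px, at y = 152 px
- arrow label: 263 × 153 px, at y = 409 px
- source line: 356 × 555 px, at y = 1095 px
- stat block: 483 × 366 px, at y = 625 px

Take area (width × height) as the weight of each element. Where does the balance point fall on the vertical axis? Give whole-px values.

Areas: chart 122·340 = 41480, icon 240·329 = 78960, arrow label 263·153 = 40239, source line 356·555 = 197580, stat block 483·366 = 176778. Total weight = 535037.
y-moment: 41480·739 + 78960·152 + 40239·409 + 197580·1095 + 176778·625 = 385949741; centroid 385949741/535037 ≈ 721.35.

y ≈ 721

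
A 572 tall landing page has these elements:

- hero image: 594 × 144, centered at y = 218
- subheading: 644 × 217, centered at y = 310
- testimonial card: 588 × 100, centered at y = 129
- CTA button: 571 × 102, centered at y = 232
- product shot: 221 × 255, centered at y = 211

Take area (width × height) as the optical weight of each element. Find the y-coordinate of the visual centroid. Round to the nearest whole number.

y ≈ 238

Areas: hero image 594·144 = 85536, subheading 644·217 = 139748, testimonial card 588·100 = 58800, CTA button 571·102 = 58242, product shot 221·255 = 56355. Total weight = 398681.
y: (85536·218 + 139748·310 + 58800·129 + 58242·232 + 56355·211) / 398681 = 94956977 / 398681 ≈ 238.18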